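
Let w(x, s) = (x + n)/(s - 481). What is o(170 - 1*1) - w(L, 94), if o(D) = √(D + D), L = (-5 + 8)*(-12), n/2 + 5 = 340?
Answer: 634/387 + 13*√2 ≈ 20.023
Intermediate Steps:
n = 670 (n = -10 + 2*340 = -10 + 680 = 670)
L = -36 (L = 3*(-12) = -36)
o(D) = √2*√D (o(D) = √(2*D) = √2*√D)
w(x, s) = (670 + x)/(-481 + s) (w(x, s) = (x + 670)/(s - 481) = (670 + x)/(-481 + s))
o(170 - 1*1) - w(L, 94) = √2*√(170 - 1*1) - (670 - 36)/(-481 + 94) = √2*√(170 - 1) - 634/(-387) = √2*√169 - (-1)*634/387 = √2*13 - 1*(-634/387) = 13*√2 + 634/387 = 634/387 + 13*√2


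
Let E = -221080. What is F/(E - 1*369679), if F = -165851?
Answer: 5719/20371 ≈ 0.28074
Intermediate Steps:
F/(E - 1*369679) = -165851/(-221080 - 1*369679) = -165851/(-221080 - 369679) = -165851/(-590759) = -165851*(-1/590759) = 5719/20371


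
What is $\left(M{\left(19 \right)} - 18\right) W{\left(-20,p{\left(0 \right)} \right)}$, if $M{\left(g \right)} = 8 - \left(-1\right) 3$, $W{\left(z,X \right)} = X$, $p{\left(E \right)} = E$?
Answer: $0$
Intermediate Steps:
$M{\left(g \right)} = 11$ ($M{\left(g \right)} = 8 - -3 = 8 + 3 = 11$)
$\left(M{\left(19 \right)} - 18\right) W{\left(-20,p{\left(0 \right)} \right)} = \left(11 - 18\right) 0 = \left(-7\right) 0 = 0$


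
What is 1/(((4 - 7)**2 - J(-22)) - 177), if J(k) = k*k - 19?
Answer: -1/633 ≈ -0.0015798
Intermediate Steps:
J(k) = -19 + k**2 (J(k) = k**2 - 19 = -19 + k**2)
1/(((4 - 7)**2 - J(-22)) - 177) = 1/(((4 - 7)**2 - (-19 + (-22)**2)) - 177) = 1/(((-3)**2 - (-19 + 484)) - 177) = 1/((9 - 1*465) - 177) = 1/((9 - 465) - 177) = 1/(-456 - 177) = 1/(-633) = -1/633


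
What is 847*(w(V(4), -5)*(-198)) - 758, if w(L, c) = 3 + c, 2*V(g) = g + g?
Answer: 334654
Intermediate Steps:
V(g) = g (V(g) = (g + g)/2 = (2*g)/2 = g)
847*(w(V(4), -5)*(-198)) - 758 = 847*((3 - 5)*(-198)) - 758 = 847*(-2*(-198)) - 758 = 847*396 - 758 = 335412 - 758 = 334654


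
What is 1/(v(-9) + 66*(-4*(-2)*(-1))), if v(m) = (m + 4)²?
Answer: -1/503 ≈ -0.0019881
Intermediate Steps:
v(m) = (4 + m)²
1/(v(-9) + 66*(-4*(-2)*(-1))) = 1/((4 - 9)² + 66*(-4*(-2)*(-1))) = 1/((-5)² + 66*(8*(-1))) = 1/(25 + 66*(-8)) = 1/(25 - 528) = 1/(-503) = -1/503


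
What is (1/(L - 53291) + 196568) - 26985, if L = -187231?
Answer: 40788442325/240522 ≈ 1.6958e+5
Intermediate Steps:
(1/(L - 53291) + 196568) - 26985 = (1/(-187231 - 53291) + 196568) - 26985 = (1/(-240522) + 196568) - 26985 = (-1/240522 + 196568) - 26985 = 47278928495/240522 - 26985 = 40788442325/240522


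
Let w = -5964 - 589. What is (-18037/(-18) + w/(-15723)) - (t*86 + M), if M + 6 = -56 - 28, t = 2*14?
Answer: -13789361/10482 ≈ -1315.5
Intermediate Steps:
t = 28
M = -90 (M = -6 + (-56 - 28) = -6 - 84 = -90)
w = -6553
(-18037/(-18) + w/(-15723)) - (t*86 + M) = (-18037/(-18) - 6553/(-15723)) - (28*86 - 90) = (-18037*(-1/18) - 6553*(-1/15723)) - (2408 - 90) = (18037/18 + 6553/15723) - 1*2318 = 10507915/10482 - 2318 = -13789361/10482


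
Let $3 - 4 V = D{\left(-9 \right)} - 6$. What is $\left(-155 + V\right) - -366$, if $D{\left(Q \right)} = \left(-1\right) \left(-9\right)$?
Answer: $211$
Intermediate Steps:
$D{\left(Q \right)} = 9$
$V = 0$ ($V = \frac{3}{4} - \frac{9 - 6}{4} = \frac{3}{4} - \frac{3}{4} = 0$)
$\left(-155 + V\right) - -366 = \left(-155 + 0\right) - -366 = -155 + 366 = 211$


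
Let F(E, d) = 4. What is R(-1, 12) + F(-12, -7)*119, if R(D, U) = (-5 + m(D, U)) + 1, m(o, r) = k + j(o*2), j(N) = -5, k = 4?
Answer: 471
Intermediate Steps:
m(o, r) = -1 (m(o, r) = 4 - 5 = -1)
R(D, U) = -5 (R(D, U) = (-5 - 1) + 1 = -6 + 1 = -5)
R(-1, 12) + F(-12, -7)*119 = -5 + 4*119 = -5 + 476 = 471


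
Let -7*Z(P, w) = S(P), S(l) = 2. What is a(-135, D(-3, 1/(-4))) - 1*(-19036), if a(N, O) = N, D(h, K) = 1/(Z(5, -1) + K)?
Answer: 18901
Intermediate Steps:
Z(P, w) = -2/7 (Z(P, w) = -⅐*2 = -2/7)
D(h, K) = 1/(-2/7 + K)
a(-135, D(-3, 1/(-4))) - 1*(-19036) = -135 - 1*(-19036) = -135 + 19036 = 18901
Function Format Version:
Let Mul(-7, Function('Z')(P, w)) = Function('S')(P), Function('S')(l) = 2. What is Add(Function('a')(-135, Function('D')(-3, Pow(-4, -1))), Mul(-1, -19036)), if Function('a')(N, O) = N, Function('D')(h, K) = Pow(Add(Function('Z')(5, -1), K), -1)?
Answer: 18901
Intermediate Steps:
Function('Z')(P, w) = Rational(-2, 7) (Function('Z')(P, w) = Mul(Rational(-1, 7), 2) = Rational(-2, 7))
Function('D')(h, K) = Pow(Add(Rational(-2, 7), K), -1)
Add(Function('a')(-135, Function('D')(-3, Pow(-4, -1))), Mul(-1, -19036)) = Add(-135, Mul(-1, -19036)) = Add(-135, 19036) = 18901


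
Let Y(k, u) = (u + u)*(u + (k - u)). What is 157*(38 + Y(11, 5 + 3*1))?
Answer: 33598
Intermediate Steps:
Y(k, u) = 2*k*u (Y(k, u) = (2*u)*k = 2*k*u)
157*(38 + Y(11, 5 + 3*1)) = 157*(38 + 2*11*(5 + 3*1)) = 157*(38 + 2*11*(5 + 3)) = 157*(38 + 2*11*8) = 157*(38 + 176) = 157*214 = 33598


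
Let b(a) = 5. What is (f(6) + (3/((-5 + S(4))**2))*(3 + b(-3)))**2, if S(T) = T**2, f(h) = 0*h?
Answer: 576/14641 ≈ 0.039342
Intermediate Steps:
f(h) = 0
(f(6) + (3/((-5 + S(4))**2))*(3 + b(-3)))**2 = (0 + (3/((-5 + 4**2)**2))*(3 + 5))**2 = (0 + (3/((-5 + 16)**2))*8)**2 = (0 + (3/(11**2))*8)**2 = (0 + (3/121)*8)**2 = (0 + 24/121)**2 = (24/121)**2 = 576/14641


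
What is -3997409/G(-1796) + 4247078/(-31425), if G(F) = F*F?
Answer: -13825061327873/101364982800 ≈ -136.39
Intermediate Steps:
G(F) = F²
-3997409/G(-1796) + 4247078/(-31425) = -3997409/((-1796)²) + 4247078/(-31425) = -3997409/3225616 + 4247078*(-1/31425) = -3997409*1/3225616 - 4247078/31425 = -3997409/3225616 - 4247078/31425 = -13825061327873/101364982800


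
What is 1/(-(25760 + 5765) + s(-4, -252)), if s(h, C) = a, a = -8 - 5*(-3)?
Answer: -1/31518 ≈ -3.1728e-5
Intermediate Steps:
a = 7 (a = -8 + 15 = 7)
s(h, C) = 7
1/(-(25760 + 5765) + s(-4, -252)) = 1/(-(25760 + 5765) + 7) = 1/(-1*31525 + 7) = 1/(-31525 + 7) = 1/(-31518) = -1/31518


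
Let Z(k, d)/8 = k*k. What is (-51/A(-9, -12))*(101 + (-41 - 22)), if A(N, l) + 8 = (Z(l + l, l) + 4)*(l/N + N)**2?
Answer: -459/64202 ≈ -0.0071493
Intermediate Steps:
Z(k, d) = 8*k**2 (Z(k, d) = 8*(k*k) = 8*k**2)
A(N, l) = -8 + (N + l/N)**2*(4 + 32*l**2) (A(N, l) = -8 + (8*(l + l)**2 + 4)*(l/N + N)**2 = -8 + (8*(2*l)**2 + 4)*(N + l/N)**2 = -8 + (8*(4*l**2) + 4)*(N + l/N)**2 = -8 + (32*l**2 + 4)*(N + l/N)**2 = -8 + (4 + 32*l**2)*(N + l/N)**2 = -8 + (N + l/N)**2*(4 + 32*l**2))
(-51/A(-9, -12))*(101 + (-41 - 22)) = (-51*81/(4*((-12 + (-9)**2)**2 - 2*(-9)**2 + 8*(-12)**2*(-12 + (-9)**2)**2)))*(101 + (-41 - 22)) = (-51*81/(4*((-12 + 81)**2 - 2*81 + 8*144*(-12 + 81)**2)))*(101 - 63) = -51*81/(4*(69**2 - 162 + 8*144*69**2))*38 = -51*81/(4*(4761 - 162 + 8*144*4761))*38 = -51*81/(4*(4761 - 162 + 5484672))*38 = -51/(4*(1/81)*5489271)*38 = -51/2439676/9*38 = -51*9/2439676*38 = -459/2439676*38 = -459/64202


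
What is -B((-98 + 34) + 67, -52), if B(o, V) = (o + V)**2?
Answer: -2401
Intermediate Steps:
B(o, V) = (V + o)**2
-B((-98 + 34) + 67, -52) = -(-52 + ((-98 + 34) + 67))**2 = -(-52 + (-64 + 67))**2 = -(-52 + 3)**2 = -1*(-49)**2 = -1*2401 = -2401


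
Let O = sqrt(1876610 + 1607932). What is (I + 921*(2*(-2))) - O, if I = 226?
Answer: -3458 - sqrt(3484542) ≈ -5324.7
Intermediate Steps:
O = sqrt(3484542) ≈ 1866.7
(I + 921*(2*(-2))) - O = (226 + 921*(2*(-2))) - sqrt(3484542) = (226 + 921*(-4)) - sqrt(3484542) = (226 - 3684) - sqrt(3484542) = -3458 - sqrt(3484542)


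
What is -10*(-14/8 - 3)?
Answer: 95/2 ≈ 47.500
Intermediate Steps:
-10*(-14/8 - 3) = -10*(-14*⅛ - 3) = -10*(-7/4 - 3) = -10*(-19/4) = 95/2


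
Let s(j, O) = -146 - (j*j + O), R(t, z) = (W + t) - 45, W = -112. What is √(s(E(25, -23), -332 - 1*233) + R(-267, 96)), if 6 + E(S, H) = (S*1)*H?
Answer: I*√337566 ≈ 581.0*I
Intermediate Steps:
R(t, z) = -157 + t (R(t, z) = (-112 + t) - 45 = -157 + t)
E(S, H) = -6 + H*S (E(S, H) = -6 + (S*1)*H = -6 + S*H = -6 + H*S)
s(j, O) = -146 - O - j² (s(j, O) = -146 - (j² + O) = -146 - (O + j²) = -146 + (-O - j²) = -146 - O - j²)
√(s(E(25, -23), -332 - 1*233) + R(-267, 96)) = √((-146 - (-332 - 1*233) - (-6 - 23*25)²) + (-157 - 267)) = √((-146 - (-332 - 233) - (-6 - 575)²) - 424) = √((-146 - 1*(-565) - 1*(-581)²) - 424) = √((-146 + 565 - 1*337561) - 424) = √((-146 + 565 - 337561) - 424) = √(-337142 - 424) = √(-337566) = I*√337566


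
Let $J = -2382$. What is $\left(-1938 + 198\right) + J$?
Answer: $-4122$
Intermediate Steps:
$\left(-1938 + 198\right) + J = \left(-1938 + 198\right) - 2382 = -1740 - 2382 = -4122$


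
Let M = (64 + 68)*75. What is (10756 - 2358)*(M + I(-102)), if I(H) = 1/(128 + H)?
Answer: 83140523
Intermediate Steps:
M = 9900 (M = 132*75 = 9900)
(10756 - 2358)*(M + I(-102)) = (10756 - 2358)*(9900 + 1/(128 - 102)) = 8398*(9900 + 1/26) = 8398*(257401/26) = 83140523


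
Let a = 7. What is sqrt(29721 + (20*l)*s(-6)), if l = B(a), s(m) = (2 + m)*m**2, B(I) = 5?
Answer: sqrt(15321) ≈ 123.78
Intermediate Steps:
s(m) = m**2*(2 + m)
l = 5
sqrt(29721 + (20*l)*s(-6)) = sqrt(29721 + (20*5)*((-6)**2*(2 - 6))) = sqrt(29721 + 100*(36*(-4))) = sqrt(29721 + 100*(-144)) = sqrt(29721 - 14400) = sqrt(15321)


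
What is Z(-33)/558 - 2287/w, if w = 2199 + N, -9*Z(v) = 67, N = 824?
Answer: -11687855/15181506 ≈ -0.76987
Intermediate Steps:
Z(v) = -67/9 (Z(v) = -⅑*67 = -67/9)
w = 3023 (w = 2199 + 824 = 3023)
Z(-33)/558 - 2287/w = -67/9/558 - 2287/3023 = -67/9*1/558 - 2287*1/3023 = -67/5022 - 2287/3023 = -11687855/15181506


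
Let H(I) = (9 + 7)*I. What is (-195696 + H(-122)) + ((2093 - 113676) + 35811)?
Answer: -273420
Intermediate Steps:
H(I) = 16*I
(-195696 + H(-122)) + ((2093 - 113676) + 35811) = (-195696 + 16*(-122)) + ((2093 - 113676) + 35811) = (-195696 - 1952) + (-111583 + 35811) = -197648 - 75772 = -273420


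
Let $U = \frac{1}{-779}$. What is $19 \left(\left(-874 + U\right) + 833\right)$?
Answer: $- \frac{31940}{41} \approx -779.02$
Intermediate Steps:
$U = - \frac{1}{779} \approx -0.0012837$
$19 \left(\left(-874 + U\right) + 833\right) = 19 \left(\left(-874 - \frac{1}{779}\right) + 833\right) = 19 \left(- \frac{680847}{779} + 833\right) = 19 \left(- \frac{31940}{779}\right) = - \frac{31940}{41}$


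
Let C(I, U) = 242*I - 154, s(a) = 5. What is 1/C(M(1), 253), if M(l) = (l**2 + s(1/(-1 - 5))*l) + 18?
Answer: 1/5654 ≈ 0.00017687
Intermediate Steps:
M(l) = 18 + l**2 + 5*l (M(l) = (l**2 + 5*l) + 18 = 18 + l**2 + 5*l)
C(I, U) = -154 + 242*I
1/C(M(1), 253) = 1/(-154 + 242*(18 + 1**2 + 5*1)) = 1/(-154 + 242*(18 + 1 + 5)) = 1/(-154 + 242*24) = 1/(-154 + 5808) = 1/5654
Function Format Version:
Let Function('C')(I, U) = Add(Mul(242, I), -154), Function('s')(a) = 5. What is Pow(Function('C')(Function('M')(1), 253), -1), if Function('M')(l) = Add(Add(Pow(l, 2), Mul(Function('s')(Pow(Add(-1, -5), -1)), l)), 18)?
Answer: Rational(1, 5654) ≈ 0.00017687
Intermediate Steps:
Function('M')(l) = Add(18, Pow(l, 2), Mul(5, l)) (Function('M')(l) = Add(Add(Pow(l, 2), Mul(5, l)), 18) = Add(18, Pow(l, 2), Mul(5, l)))
Function('C')(I, U) = Add(-154, Mul(242, I))
Pow(Function('C')(Function('M')(1), 253), -1) = Pow(Add(-154, Mul(242, Add(18, Pow(1, 2), Mul(5, 1)))), -1) = Pow(Add(-154, Mul(242, Add(18, 1, 5))), -1) = Pow(Add(-154, Mul(242, 24)), -1) = Pow(Add(-154, 5808), -1) = Pow(5654, -1) = Rational(1, 5654)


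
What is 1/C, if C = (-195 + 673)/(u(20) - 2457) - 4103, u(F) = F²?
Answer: -2057/8440349 ≈ -0.00024371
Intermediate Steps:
C = -8440349/2057 (C = (-195 + 673)/(20² - 2457) - 4103 = 478/(400 - 2457) - 4103 = 478/(-2057) - 4103 = 478*(-1/2057) - 4103 = -478/2057 - 4103 = -8440349/2057 ≈ -4103.2)
1/C = 1/(-8440349/2057) = -2057/8440349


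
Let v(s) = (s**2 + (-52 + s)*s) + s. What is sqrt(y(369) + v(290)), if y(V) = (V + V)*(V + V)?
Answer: 7*sqrt(14246) ≈ 835.50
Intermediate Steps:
y(V) = 4*V**2 (y(V) = (2*V)*(2*V) = 4*V**2)
v(s) = s + s**2 + s*(-52 + s) (v(s) = (s**2 + s*(-52 + s)) + s = s + s**2 + s*(-52 + s))
sqrt(y(369) + v(290)) = sqrt(4*369**2 + 290*(-51 + 2*290)) = sqrt(4*136161 + 290*(-51 + 580)) = sqrt(544644 + 290*529) = sqrt(544644 + 153410) = sqrt(698054) = 7*sqrt(14246)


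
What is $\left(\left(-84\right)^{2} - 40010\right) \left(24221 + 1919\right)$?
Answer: $-861417560$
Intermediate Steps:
$\left(\left(-84\right)^{2} - 40010\right) \left(24221 + 1919\right) = \left(7056 - 40010\right) 26140 = \left(-32954\right) 26140 = -861417560$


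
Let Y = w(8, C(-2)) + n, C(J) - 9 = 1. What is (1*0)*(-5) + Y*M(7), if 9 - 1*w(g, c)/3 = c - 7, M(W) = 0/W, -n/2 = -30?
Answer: 0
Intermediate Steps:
n = 60 (n = -2*(-30) = 60)
C(J) = 10 (C(J) = 9 + 1 = 10)
M(W) = 0
w(g, c) = 48 - 3*c (w(g, c) = 27 - 3*(c - 7) = 27 - 3*(-7 + c) = 27 + (21 - 3*c) = 48 - 3*c)
Y = 78 (Y = (48 - 3*10) + 60 = (48 - 30) + 60 = 18 + 60 = 78)
(1*0)*(-5) + Y*M(7) = (1*0)*(-5) + 78*0 = 0*(-5) + 0 = 0 + 0 = 0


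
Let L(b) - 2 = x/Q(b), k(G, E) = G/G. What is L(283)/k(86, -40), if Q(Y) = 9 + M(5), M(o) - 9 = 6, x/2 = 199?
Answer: 223/12 ≈ 18.583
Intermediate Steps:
x = 398 (x = 2*199 = 398)
M(o) = 15 (M(o) = 9 + 6 = 15)
k(G, E) = 1
Q(Y) = 24 (Q(Y) = 9 + 15 = 24)
L(b) = 223/12 (L(b) = 2 + 398/24 = 2 + 398*(1/24) = 2 + 199/12 = 223/12)
L(283)/k(86, -40) = (223/12)/1 = (223/12)*1 = 223/12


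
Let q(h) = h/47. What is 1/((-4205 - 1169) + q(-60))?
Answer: -47/252638 ≈ -0.00018604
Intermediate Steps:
q(h) = h/47 (q(h) = h*(1/47) = h/47)
1/((-4205 - 1169) + q(-60)) = 1/((-4205 - 1169) + (1/47)*(-60)) = 1/(-5374 - 60/47) = 1/(-252638/47) = -47/252638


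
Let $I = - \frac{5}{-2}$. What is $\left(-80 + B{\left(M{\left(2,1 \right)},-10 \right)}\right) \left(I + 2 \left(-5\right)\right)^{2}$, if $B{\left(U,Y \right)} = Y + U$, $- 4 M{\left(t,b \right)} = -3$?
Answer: $- \frac{80325}{16} \approx -5020.3$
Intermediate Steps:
$M{\left(t,b \right)} = \frac{3}{4}$ ($M{\left(t,b \right)} = \left(- \frac{1}{4}\right) \left(-3\right) = \frac{3}{4}$)
$I = \frac{5}{2}$ ($I = \left(-5\right) \left(- \frac{1}{2}\right) = \frac{5}{2} \approx 2.5$)
$B{\left(U,Y \right)} = U + Y$
$\left(-80 + B{\left(M{\left(2,1 \right)},-10 \right)}\right) \left(I + 2 \left(-5\right)\right)^{2} = \left(-80 + \left(\frac{3}{4} - 10\right)\right) \left(\frac{5}{2} + 2 \left(-5\right)\right)^{2} = \left(-80 - \frac{37}{4}\right) \left(\frac{5}{2} - 10\right)^{2} = - \frac{357 \left(- \frac{15}{2}\right)^{2}}{4} = \left(- \frac{357}{4}\right) \frac{225}{4} = - \frac{80325}{16}$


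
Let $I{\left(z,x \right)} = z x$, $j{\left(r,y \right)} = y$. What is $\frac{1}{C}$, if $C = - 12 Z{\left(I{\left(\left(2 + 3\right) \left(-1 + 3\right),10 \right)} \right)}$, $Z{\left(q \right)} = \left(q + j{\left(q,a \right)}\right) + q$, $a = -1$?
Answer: $- \frac{1}{2388} \approx -0.00041876$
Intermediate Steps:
$I{\left(z,x \right)} = x z$
$Z{\left(q \right)} = -1 + 2 q$ ($Z{\left(q \right)} = \left(q - 1\right) + q = \left(-1 + q\right) + q = -1 + 2 q$)
$C = -2388$ ($C = - 12 \left(-1 + 2 \cdot 10 \left(2 + 3\right) \left(-1 + 3\right)\right) = - 12 \left(-1 + 2 \cdot 10 \cdot 5 \cdot 2\right) = - 12 \left(-1 + 2 \cdot 10 \cdot 10\right) = - 12 \left(-1 + 2 \cdot 100\right) = - 12 \left(-1 + 200\right) = \left(-12\right) 199 = -2388$)
$\frac{1}{C} = \frac{1}{-2388} = - \frac{1}{2388}$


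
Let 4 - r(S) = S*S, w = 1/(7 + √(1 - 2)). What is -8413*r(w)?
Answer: -20931544/625 - 58891*I/1250 ≈ -33491.0 - 47.113*I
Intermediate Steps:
w = (7 - I)/50 (w = 1/(7 + √(-1)) = 1/(7 + I) = (7 - I)/50 ≈ 0.14 - 0.02*I)
r(S) = 4 - S² (r(S) = 4 - S*S = 4 - S²)
-8413*r(w) = -8413*(4 - (7/50 - I/50)²) = -33652 + 8413*(7/50 - I/50)²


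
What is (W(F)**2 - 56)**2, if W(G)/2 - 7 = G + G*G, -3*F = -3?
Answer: 71824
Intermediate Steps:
F = 1 (F = -1/3*(-3) = 1)
W(G) = 14 + 2*G + 2*G**2 (W(G) = 14 + 2*(G + G*G) = 14 + 2*(G + G**2) = 14 + (2*G + 2*G**2) = 14 + 2*G + 2*G**2)
(W(F)**2 - 56)**2 = ((14 + 2*1 + 2*1**2)**2 - 56)**2 = ((14 + 2 + 2*1)**2 - 56)**2 = ((14 + 2 + 2)**2 - 56)**2 = (18**2 - 56)**2 = (324 - 56)**2 = 268**2 = 71824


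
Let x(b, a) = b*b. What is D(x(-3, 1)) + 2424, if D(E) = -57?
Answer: 2367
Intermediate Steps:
x(b, a) = b²
D(x(-3, 1)) + 2424 = -57 + 2424 = 2367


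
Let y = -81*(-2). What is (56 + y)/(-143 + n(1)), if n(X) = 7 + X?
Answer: -218/135 ≈ -1.6148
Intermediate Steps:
y = 162
(56 + y)/(-143 + n(1)) = (56 + 162)/(-143 + (7 + 1)) = 218/(-143 + 8) = 218/(-135) = 218*(-1/135) = -218/135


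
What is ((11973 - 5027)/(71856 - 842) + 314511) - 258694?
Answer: 1981897692/35507 ≈ 55817.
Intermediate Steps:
((11973 - 5027)/(71856 - 842) + 314511) - 258694 = (6946/71014 + 314511) - 258694 = (6946*(1/71014) + 314511) - 258694 = (3473/35507 + 314511) - 258694 = 11167345550/35507 - 258694 = 1981897692/35507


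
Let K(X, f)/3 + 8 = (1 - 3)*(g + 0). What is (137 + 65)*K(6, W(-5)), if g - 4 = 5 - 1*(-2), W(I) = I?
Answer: -18180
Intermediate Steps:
g = 11 (g = 4 + (5 - 1*(-2)) = 4 + (5 + 2) = 4 + 7 = 11)
K(X, f) = -90 (K(X, f) = -24 + 3*((1 - 3)*(11 + 0)) = -24 + 3*(-2*11) = -24 + 3*(-22) = -24 - 66 = -90)
(137 + 65)*K(6, W(-5)) = (137 + 65)*(-90) = 202*(-90) = -18180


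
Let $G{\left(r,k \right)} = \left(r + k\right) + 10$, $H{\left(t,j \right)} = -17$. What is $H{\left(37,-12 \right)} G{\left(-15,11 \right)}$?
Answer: $-102$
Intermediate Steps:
$G{\left(r,k \right)} = 10 + k + r$ ($G{\left(r,k \right)} = \left(k + r\right) + 10 = 10 + k + r$)
$H{\left(37,-12 \right)} G{\left(-15,11 \right)} = - 17 \left(10 + 11 - 15\right) = \left(-17\right) 6 = -102$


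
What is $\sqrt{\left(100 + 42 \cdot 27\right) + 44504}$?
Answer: $33 \sqrt{42} \approx 213.86$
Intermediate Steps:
$\sqrt{\left(100 + 42 \cdot 27\right) + 44504} = \sqrt{\left(100 + 1134\right) + 44504} = \sqrt{1234 + 44504} = \sqrt{45738} = 33 \sqrt{42}$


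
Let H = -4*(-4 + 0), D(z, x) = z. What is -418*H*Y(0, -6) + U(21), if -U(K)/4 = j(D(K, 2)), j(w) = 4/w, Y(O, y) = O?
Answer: -16/21 ≈ -0.76190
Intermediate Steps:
U(K) = -16/K
H = 16 (H = -4*(-4) = 16)
-418*H*Y(0, -6) + U(21) = -6688*0 - 16/21 = -418*0 - 16*1/21 = 0 - 16/21 = -16/21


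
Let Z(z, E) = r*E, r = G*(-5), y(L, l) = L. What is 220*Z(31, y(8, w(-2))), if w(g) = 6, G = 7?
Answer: -61600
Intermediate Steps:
r = -35 (r = 7*(-5) = -35)
Z(z, E) = -35*E
220*Z(31, y(8, w(-2))) = 220*(-35*8) = 220*(-280) = -61600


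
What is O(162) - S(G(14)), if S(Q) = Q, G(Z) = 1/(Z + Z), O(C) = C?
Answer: 4535/28 ≈ 161.96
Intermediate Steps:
G(Z) = 1/(2*Z)
O(162) - S(G(14)) = 162 - 1/(2*14) = 162 - 1*1/28 = 162 - 1/28 = 4535/28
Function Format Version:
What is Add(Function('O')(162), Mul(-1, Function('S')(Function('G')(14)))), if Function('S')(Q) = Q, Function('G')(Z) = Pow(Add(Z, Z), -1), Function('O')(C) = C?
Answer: Rational(4535, 28) ≈ 161.96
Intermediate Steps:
Function('G')(Z) = Mul(Rational(1, 2), Pow(Z, -1)) (Function('G')(Z) = Pow(Mul(2, Z), -1) = Mul(Rational(1, 2), Pow(Z, -1)))
Add(Function('O')(162), Mul(-1, Function('S')(Function('G')(14)))) = Add(162, Mul(-1, Mul(Rational(1, 2), Pow(14, -1)))) = Add(162, Mul(-1, Mul(Rational(1, 2), Rational(1, 14)))) = Add(162, Mul(-1, Rational(1, 28))) = Add(162, Rational(-1, 28)) = Rational(4535, 28)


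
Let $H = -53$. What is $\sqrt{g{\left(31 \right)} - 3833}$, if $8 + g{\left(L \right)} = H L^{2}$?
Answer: $3 i \sqrt{6086} \approx 234.04 i$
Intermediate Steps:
$g{\left(L \right)} = -8 - 53 L^{2}$
$\sqrt{g{\left(31 \right)} - 3833} = \sqrt{\left(-8 - 53 \cdot 31^{2}\right) - 3833} = \sqrt{\left(-8 - 50933\right) - 3833} = \sqrt{-50941 - 3833} = \sqrt{-54774} = 3 i \sqrt{6086}$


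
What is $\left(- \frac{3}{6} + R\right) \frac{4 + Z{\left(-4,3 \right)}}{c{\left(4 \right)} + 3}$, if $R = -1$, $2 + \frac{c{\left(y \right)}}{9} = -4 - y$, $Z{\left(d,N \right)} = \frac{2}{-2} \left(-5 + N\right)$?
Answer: $\frac{3}{29} \approx 0.10345$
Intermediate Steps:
$Z{\left(d,N \right)} = 5 - N$ ($Z{\left(d,N \right)} = 2 \left(- \frac{1}{2}\right) \left(-5 + N\right) = - (-5 + N) = 5 - N$)
$c{\left(y \right)} = -54 - 9 y$ ($c{\left(y \right)} = -18 + 9 \left(-4 - y\right) = -18 - \left(36 + 9 y\right) = -54 - 9 y$)
$\left(- \frac{3}{6} + R\right) \frac{4 + Z{\left(-4,3 \right)}}{c{\left(4 \right)} + 3} = \left(- \frac{3}{6} - 1\right) \frac{4 + \left(5 - 3\right)}{\left(-54 - 36\right) + 3} = \left(\left(-3\right) \frac{1}{6} - 1\right) \frac{4 + \left(5 - 3\right)}{\left(-54 - 36\right) + 3} = \left(- \frac{1}{2} - 1\right) \frac{4 + 2}{-90 + 3} = - \frac{3 \frac{6}{-87}}{2} = - \frac{3 \cdot 6 \left(- \frac{1}{87}\right)}{2} = \left(- \frac{3}{2}\right) \left(- \frac{2}{29}\right) = \frac{3}{29}$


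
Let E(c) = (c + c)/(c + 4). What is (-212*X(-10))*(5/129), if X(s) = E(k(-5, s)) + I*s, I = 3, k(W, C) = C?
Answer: 84800/387 ≈ 219.12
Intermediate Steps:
E(c) = 2*c/(4 + c) (E(c) = (2*c)/(4 + c) = 2*c/(4 + c))
X(s) = 3*s + 2*s/(4 + s) (X(s) = 2*s/(4 + s) + 3*s = 3*s + 2*s/(4 + s))
(-212*X(-10))*(5/129) = (-(-2120)*(14 + 3*(-10))/(4 - 10))*(5/129) = (-(-2120)*(14 - 30)/(-6))*(5*(1/129)) = -(-2120)*(-1)*(-16)/6*(5/129) = -212*(-80/3)*(5/129) = (16960/3)*(5/129) = 84800/387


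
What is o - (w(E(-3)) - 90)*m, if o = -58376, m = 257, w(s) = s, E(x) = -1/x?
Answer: -105995/3 ≈ -35332.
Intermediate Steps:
o - (w(E(-3)) - 90)*m = -58376 - (-1/(-3) - 90)*257 = -58376 - (-1*(-1/3) - 90)*257 = -58376 - (1/3 - 90)*257 = -58376 - (-269)*257/3 = -58376 - 1*(-69133/3) = -58376 + 69133/3 = -105995/3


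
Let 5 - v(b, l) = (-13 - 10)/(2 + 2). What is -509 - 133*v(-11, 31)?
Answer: -7755/4 ≈ -1938.8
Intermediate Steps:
v(b, l) = 43/4 (v(b, l) = 5 - (-13 - 10)/(2 + 2) = 5 - (-23)/4 = 5 - 1*(-23/4) = 5 + 23/4 = 43/4)
-509 - 133*v(-11, 31) = -509 - 133*43/4 = -509 - 5719/4 = -7755/4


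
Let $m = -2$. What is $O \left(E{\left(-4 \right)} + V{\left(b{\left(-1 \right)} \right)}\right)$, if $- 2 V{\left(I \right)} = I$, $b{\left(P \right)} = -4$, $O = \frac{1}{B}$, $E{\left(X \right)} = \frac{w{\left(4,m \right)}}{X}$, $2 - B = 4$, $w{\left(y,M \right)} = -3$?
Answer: $- \frac{11}{8} \approx -1.375$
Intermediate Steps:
$B = -2$ ($B = 2 - 4 = -2$)
$E{\left(X \right)} = - \frac{3}{X}$
$O = - \frac{1}{2}$ ($O = \frac{1}{-2} = - \frac{1}{2} \approx -0.5$)
$V{\left(I \right)} = - \frac{I}{2}$
$O \left(E{\left(-4 \right)} + V{\left(b{\left(-1 \right)} \right)}\right) = - \frac{- \frac{3}{-4} - -2}{2} = - \frac{\left(-3\right) \left(- \frac{1}{4}\right) + 2}{2} = - \frac{\frac{3}{4} + 2}{2} = \left(- \frac{1}{2}\right) \frac{11}{4} = - \frac{11}{8}$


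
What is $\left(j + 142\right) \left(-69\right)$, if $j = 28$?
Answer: $-11730$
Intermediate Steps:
$\left(j + 142\right) \left(-69\right) = \left(28 + 142\right) \left(-69\right) = 170 \left(-69\right) = -11730$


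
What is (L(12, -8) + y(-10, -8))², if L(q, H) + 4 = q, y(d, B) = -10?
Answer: 4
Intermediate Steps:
L(q, H) = -4 + q
(L(12, -8) + y(-10, -8))² = ((-4 + 12) - 10)² = (8 - 10)² = (-2)² = 4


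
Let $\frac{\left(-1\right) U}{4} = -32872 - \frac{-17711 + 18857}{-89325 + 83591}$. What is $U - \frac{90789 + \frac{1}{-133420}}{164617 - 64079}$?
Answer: $\frac{5056608929373125247}{38457307145320} \approx 1.3149 \cdot 10^{5}$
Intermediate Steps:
$U = \frac{376973804}{2867}$ ($U = - 4 \left(-32872 - \frac{-17711 + 18857}{-89325 + 83591}\right) = - 4 \left(-32872 - \frac{1146}{-5734}\right) = - 4 \left(-32872 - 1146 \left(- \frac{1}{5734}\right)\right) = - 4 \left(-32872 - - \frac{573}{2867}\right) = - 4 \left(-32872 + \frac{573}{2867}\right) = \left(-4\right) \left(- \frac{94243451}{2867}\right) = \frac{376973804}{2867} \approx 1.3149 \cdot 10^{5}$)
$U - \frac{90789 + \frac{1}{-133420}}{164617 - 64079} = \frac{376973804}{2867} - \frac{90789 + \frac{1}{-133420}}{164617 - 64079} = \frac{376973804}{2867} - \frac{90789 - \frac{1}{133420}}{100538} = \frac{376973804}{2867} - \frac{12113068379}{133420} \cdot \frac{1}{100538} = \frac{376973804}{2867} - \frac{12113068379}{13413779960} = \frac{5056608929373125247}{38457307145320}$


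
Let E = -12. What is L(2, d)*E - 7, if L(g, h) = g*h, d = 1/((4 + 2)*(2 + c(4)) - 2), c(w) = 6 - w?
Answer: -89/11 ≈ -8.0909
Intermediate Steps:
d = 1/22 (d = 1/((4 + 2)*(2 + (6 - 1*4)) - 2) = 1/(6*(2 + (6 - 4)) - 2) = 1/(6*(2 + 2) - 2) = 1/(6*4 - 2) = 1/(24 - 2) = 1/22 ≈ 0.045455)
L(2, d)*E - 7 = (2*(1/22))*(-12) - 7 = (1/11)*(-12) - 7 = -12/11 - 7 = -89/11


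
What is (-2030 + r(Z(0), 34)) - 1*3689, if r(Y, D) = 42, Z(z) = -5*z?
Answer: -5677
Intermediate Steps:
(-2030 + r(Z(0), 34)) - 1*3689 = (-2030 + 42) - 1*3689 = -1988 - 3689 = -5677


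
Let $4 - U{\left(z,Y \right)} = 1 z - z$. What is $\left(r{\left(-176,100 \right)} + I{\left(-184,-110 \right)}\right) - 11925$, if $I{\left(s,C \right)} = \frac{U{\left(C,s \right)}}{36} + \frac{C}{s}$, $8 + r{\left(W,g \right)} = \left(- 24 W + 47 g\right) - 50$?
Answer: $- \frac{2532265}{828} \approx -3058.3$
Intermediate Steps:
$U{\left(z,Y \right)} = 4$ ($U{\left(z,Y \right)} = 4 - \left(1 z - z\right) = 4 - \left(z - z\right) = 4 - 0 = 4 + 0 = 4$)
$r{\left(W,g \right)} = -58 - 24 W + 47 g$ ($r{\left(W,g \right)} = -8 - \left(50 - 47 g + 24 W\right) = -58 - 24 W + 47 g$)
$I{\left(s,C \right)} = \frac{1}{9} + \frac{C}{s}$ ($I{\left(s,C \right)} = \frac{4}{36} + \frac{C}{s} = 4 \cdot \frac{1}{36} + \frac{C}{s} = \frac{1}{9} + \frac{C}{s}$)
$\left(r{\left(-176,100 \right)} + I{\left(-184,-110 \right)}\right) - 11925 = \left(\left(-58 - -4224 + 47 \cdot 100\right) + \frac{-110 + \frac{1}{9} \left(-184\right)}{-184}\right) - 11925 = \left(\left(-58 + 4224 + 4700\right) - \frac{-110 - \frac{184}{9}}{184}\right) - 11925 = \left(8866 - - \frac{587}{828}\right) - 11925 = \left(8866 + \frac{587}{828}\right) - 11925 = \frac{7341635}{828} - 11925 = - \frac{2532265}{828}$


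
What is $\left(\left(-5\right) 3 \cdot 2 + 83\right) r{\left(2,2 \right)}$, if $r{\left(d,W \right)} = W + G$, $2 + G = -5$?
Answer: $-265$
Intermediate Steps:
$G = -7$ ($G = -2 - 5 = -7$)
$r{\left(d,W \right)} = -7 + W$ ($r{\left(d,W \right)} = W - 7 = -7 + W$)
$\left(\left(-5\right) 3 \cdot 2 + 83\right) r{\left(2,2 \right)} = \left(\left(-5\right) 3 \cdot 2 + 83\right) \left(-7 + 2\right) = \left(\left(-15\right) 2 + 83\right) \left(-5\right) = \left(-30 + 83\right) \left(-5\right) = 53 \left(-5\right) = -265$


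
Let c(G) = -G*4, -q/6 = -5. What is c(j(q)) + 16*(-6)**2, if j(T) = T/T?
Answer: 572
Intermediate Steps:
q = 30 (q = -6*(-5) = 30)
j(T) = 1
c(G) = -4*G
c(j(q)) + 16*(-6)**2 = -4*1 + 16*(-6)**2 = -4 + 16*36 = -4 + 576 = 572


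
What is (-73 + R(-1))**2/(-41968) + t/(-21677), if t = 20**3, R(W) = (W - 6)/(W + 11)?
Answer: -45348674413/90974033600 ≈ -0.49848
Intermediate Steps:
R(W) = (-6 + W)/(11 + W)
t = 8000
(-73 + R(-1))**2/(-41968) + t/(-21677) = (-73 + (-6 - 1)/(11 - 1))**2/(-41968) + 8000/(-21677) = (-73 - 7/10)**2*(-1/41968) + 8000*(-1/21677) = (-73 + (1/10)*(-7))**2*(-1/41968) - 8000/21677 = (-73 - 7/10)**2*(-1/41968) - 8000/21677 = (-737/10)**2*(-1/41968) - 8000/21677 = (543169/100)*(-1/41968) - 8000/21677 = -543169/4196800 - 8000/21677 = -45348674413/90974033600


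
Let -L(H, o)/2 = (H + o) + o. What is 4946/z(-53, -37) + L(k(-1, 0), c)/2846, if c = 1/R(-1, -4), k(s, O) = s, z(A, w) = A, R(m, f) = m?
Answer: -7037999/75419 ≈ -93.319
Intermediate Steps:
c = -1 (c = 1/(-1) = -1)
L(H, o) = -4*o - 2*H (L(H, o) = -2*((H + o) + o) = -2*(H + 2*o) = -4*o - 2*H)
4946/z(-53, -37) + L(k(-1, 0), c)/2846 = 4946/(-53) + (-4*(-1) - 2*(-1))/2846 = 4946*(-1/53) + (4 + 2)*(1/2846) = -4946/53 + 6*(1/2846) = -4946/53 + 3/1423 = -7037999/75419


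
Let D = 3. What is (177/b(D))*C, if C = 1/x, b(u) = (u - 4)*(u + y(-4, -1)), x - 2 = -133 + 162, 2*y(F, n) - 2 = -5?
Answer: -118/31 ≈ -3.8064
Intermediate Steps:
y(F, n) = -3/2 (y(F, n) = 1 + (½)*(-5) = 1 - 5/2 = -3/2)
x = 31 (x = 2 + (-133 + 162) = 2 + 29 = 31)
b(u) = (-4 + u)*(-3/2 + u) (b(u) = (u - 4)*(u - 3/2) = (-4 + u)*(-3/2 + u))
C = 1/31 ≈ 0.032258
(177/b(D))*C = (177/(6 + 3² - 11/2*3))*(1/31) = (177/(6 + 9 - 33/2))*(1/31) = (177/(-3/2))*(1/31) = (177*(-⅔))*(1/31) = -118*1/31 = -118/31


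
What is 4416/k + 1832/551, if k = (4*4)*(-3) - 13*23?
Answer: -1797512/191197 ≈ -9.4014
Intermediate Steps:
k = -347 (k = 16*(-3) - 299 = -48 - 299 = -347)
4416/k + 1832/551 = 4416/(-347) + 1832/551 = 4416*(-1/347) + 1832*(1/551) = -4416/347 + 1832/551 = -1797512/191197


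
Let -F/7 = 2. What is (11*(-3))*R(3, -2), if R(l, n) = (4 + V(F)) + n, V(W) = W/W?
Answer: -99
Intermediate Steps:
F = -14 (F = -7*2 = -14)
V(W) = 1
R(l, n) = 5 + n (R(l, n) = (4 + 1) + n = 5 + n)
(11*(-3))*R(3, -2) = (11*(-3))*(5 - 2) = -33*3 = -99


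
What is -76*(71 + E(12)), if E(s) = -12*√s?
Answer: -5396 + 1824*√3 ≈ -2236.7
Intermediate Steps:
-76*(71 + E(12)) = -76*(71 - 24*√3) = -5396 + 1824*√3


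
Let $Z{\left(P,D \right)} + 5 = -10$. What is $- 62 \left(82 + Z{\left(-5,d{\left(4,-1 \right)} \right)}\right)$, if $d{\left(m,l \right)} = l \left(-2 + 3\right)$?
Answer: $-4154$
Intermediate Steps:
$d{\left(m,l \right)} = l$ ($d{\left(m,l \right)} = l 1 = l$)
$Z{\left(P,D \right)} = -15$ ($Z{\left(P,D \right)} = -5 - 10 = -15$)
$- 62 \left(82 + Z{\left(-5,d{\left(4,-1 \right)} \right)}\right) = - 62 \left(82 - 15\right) = \left(-62\right) 67 = -4154$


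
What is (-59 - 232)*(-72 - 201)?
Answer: 79443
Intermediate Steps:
(-59 - 232)*(-72 - 201) = -291*(-273) = 79443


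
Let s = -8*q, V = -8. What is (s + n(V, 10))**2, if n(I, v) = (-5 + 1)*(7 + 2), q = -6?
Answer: 144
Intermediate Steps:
n(I, v) = -36 (n(I, v) = -4*9 = -36)
s = 48 (s = -8*(-6) = 48)
(s + n(V, 10))**2 = (48 - 36)**2 = 12**2 = 144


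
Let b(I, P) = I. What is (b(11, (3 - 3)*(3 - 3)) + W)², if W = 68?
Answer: 6241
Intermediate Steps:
(b(11, (3 - 3)*(3 - 3)) + W)² = (11 + 68)² = 79² = 6241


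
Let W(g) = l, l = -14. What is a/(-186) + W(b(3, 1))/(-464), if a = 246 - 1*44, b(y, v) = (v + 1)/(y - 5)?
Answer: -22781/21576 ≈ -1.0558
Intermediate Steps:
b(y, v) = (1 + v)/(-5 + y)
W(g) = -14
a = 202 (a = 246 - 44 = 202)
a/(-186) + W(b(3, 1))/(-464) = 202/(-186) - 14/(-464) = 202*(-1/186) - 14*(-1/464) = -101/93 + 7/232 = -22781/21576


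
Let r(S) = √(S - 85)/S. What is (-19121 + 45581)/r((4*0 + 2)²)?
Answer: -11760*I ≈ -11760.0*I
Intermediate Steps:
r(S) = √(-85 + S)/S
(-19121 + 45581)/r((4*0 + 2)²) = (-19121 + 45581)/((√(-85 + (4*0 + 2)²)/((4*0 + 2)²))) = 26460/((√(-85 + (0 + 2)²)/((0 + 2)²))) = 26460/((√(-85 + 2²)/(2²))) = 26460/((√(-85 + 4)/4)) = 26460/((√(-81)/4)) = 26460/(((9*I)/4)) = 26460/((9*I/4)) = 26460*(-4*I/9) = -11760*I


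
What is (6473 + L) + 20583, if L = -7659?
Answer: 19397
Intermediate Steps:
(6473 + L) + 20583 = (6473 - 7659) + 20583 = -1186 + 20583 = 19397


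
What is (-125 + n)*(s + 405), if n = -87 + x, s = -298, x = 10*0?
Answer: -22684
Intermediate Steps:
x = 0
n = -87 (n = -87 + 0 = -87)
(-125 + n)*(s + 405) = (-125 - 87)*(-298 + 405) = -212*107 = -22684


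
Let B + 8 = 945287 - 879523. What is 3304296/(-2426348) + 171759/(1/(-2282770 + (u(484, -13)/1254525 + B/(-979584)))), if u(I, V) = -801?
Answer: -8118826737781798847185794527/20706733832559200 ≈ -3.9209e+11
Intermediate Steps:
B = 65756 (B = -8 + (945287 - 879523) = -8 + 65764 = 65756)
3304296/(-2426348) + 171759/(1/(-2282770 + (u(484, -13)/1254525 + B/(-979584)))) = 3304296/(-2426348) + 171759/(1/(-2282770 + (-801/1254525 + 65756/(-979584)))) = 3304296*(-1/2426348) + 171759/(1/(-2282770 + (-801*1/1254525 + 65756*(-1/979584)))) = -826074/606587 + 171759/(1/(-2282770 + (-267/418175 - 16439/244896))) = -826074/606587 + 171759/(1/(-2282770 - 6939766057/102409384800)) = -826074/606587 + 171759/(1/(-233777078279662057/102409384800)) = -826074/606587 + 171759/(-102409384800/233777078279662057) = -826074/606587 + 171759*(-233777078279662057/102409384800) = -826074/606587 - 13384439062745491749421/34136461600 = -8118826737781798847185794527/20706733832559200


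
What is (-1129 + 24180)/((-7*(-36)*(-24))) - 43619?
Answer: -37690109/864 ≈ -43623.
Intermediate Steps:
(-1129 + 24180)/((-7*(-36)*(-24))) - 43619 = 23051/((252*(-24))) - 43619 = 23051/(-6048) - 43619 = 23051*(-1/6048) - 43619 = -3293/864 - 43619 = -37690109/864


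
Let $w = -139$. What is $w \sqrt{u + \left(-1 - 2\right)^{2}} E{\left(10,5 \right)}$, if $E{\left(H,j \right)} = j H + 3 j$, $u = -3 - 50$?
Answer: $- 18070 i \sqrt{11} \approx - 59931.0 i$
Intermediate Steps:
$u = -53$
$E{\left(H,j \right)} = 3 j + H j$ ($E{\left(H,j \right)} = H j + 3 j = 3 j + H j$)
$w \sqrt{u + \left(-1 - 2\right)^{2}} E{\left(10,5 \right)} = - 139 \sqrt{-53 + \left(-1 - 2\right)^{2}} \cdot 5 \left(3 + 10\right) = - 139 \sqrt{-53 + \left(-3\right)^{2}} \cdot 5 \cdot 13 = - 139 \sqrt{-53 + 9} \cdot 65 = - 139 \sqrt{-44} \cdot 65 = - 139 \cdot 2 i \sqrt{11} \cdot 65 = - 278 i \sqrt{11} \cdot 65 = - 18070 i \sqrt{11}$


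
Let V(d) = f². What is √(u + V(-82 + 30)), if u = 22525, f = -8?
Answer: 7*√461 ≈ 150.30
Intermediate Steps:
V(d) = 64 (V(d) = (-8)² = 64)
√(u + V(-82 + 30)) = √(22525 + 64) = √22589 = 7*√461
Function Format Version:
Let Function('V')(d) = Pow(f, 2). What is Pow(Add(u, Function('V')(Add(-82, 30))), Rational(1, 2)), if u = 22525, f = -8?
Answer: Mul(7, Pow(461, Rational(1, 2))) ≈ 150.30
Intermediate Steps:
Function('V')(d) = 64 (Function('V')(d) = Pow(-8, 2) = 64)
Pow(Add(u, Function('V')(Add(-82, 30))), Rational(1, 2)) = Pow(Add(22525, 64), Rational(1, 2)) = Pow(22589, Rational(1, 2)) = Mul(7, Pow(461, Rational(1, 2)))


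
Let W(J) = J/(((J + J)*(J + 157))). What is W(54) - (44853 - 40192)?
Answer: -1966941/422 ≈ -4661.0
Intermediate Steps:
W(J) = 1/(2*(157 + J)) (W(J) = J/(((2*J)*(157 + J))) = J/((2*J*(157 + J))) = J*(1/(2*J*(157 + J))) = 1/(2*(157 + J)))
W(54) - (44853 - 40192) = 1/(2*(157 + 54)) - (44853 - 40192) = (1/2)/211 - 1*4661 = (1/2)*(1/211) - 4661 = 1/422 - 4661 = -1966941/422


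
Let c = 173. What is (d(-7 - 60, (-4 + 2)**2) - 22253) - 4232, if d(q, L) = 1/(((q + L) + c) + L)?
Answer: -3019289/114 ≈ -26485.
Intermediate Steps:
d(q, L) = 1/(173 + q + 2*L) (d(q, L) = 1/(((q + L) + 173) + L) = 1/(((L + q) + 173) + L) = 1/((173 + L + q) + L) = 1/(173 + q + 2*L))
(d(-7 - 60, (-4 + 2)**2) - 22253) - 4232 = (1/(173 + (-7 - 60) + 2*(-4 + 2)**2) - 22253) - 4232 = (1/(173 - 67 + 2*(-2)**2) - 22253) - 4232 = (1/(173 - 67 + 2*4) - 22253) - 4232 = (1/(173 - 67 + 8) - 22253) - 4232 = (1/114 - 22253) - 4232 = -2536841/114 - 4232 = -3019289/114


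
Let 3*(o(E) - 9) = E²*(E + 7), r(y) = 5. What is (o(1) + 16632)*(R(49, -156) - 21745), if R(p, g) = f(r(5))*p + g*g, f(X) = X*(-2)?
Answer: 104905031/3 ≈ 3.4968e+7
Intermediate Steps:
f(X) = -2*X
R(p, g) = g² - 10*p (R(p, g) = (-2*5)*p + g*g = -10*p + g² = g² - 10*p)
o(E) = 9 + E²*(7 + E)/3 (o(E) = 9 + (E²*(E + 7))/3 = 9 + (E²*(7 + E))/3 = 9 + E²*(7 + E)/3)
(o(1) + 16632)*(R(49, -156) - 21745) = ((9 + (⅓)*1³ + (7/3)*1²) + 16632)*(((-156)² - 10*49) - 21745) = ((9 + (⅓)*1 + (7/3)*1) + 16632)*((24336 - 490) - 21745) = ((9 + ⅓ + 7/3) + 16632)*(23846 - 21745) = (35/3 + 16632)*2101 = (49931/3)*2101 = 104905031/3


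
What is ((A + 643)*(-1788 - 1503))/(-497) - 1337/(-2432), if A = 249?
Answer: 7139975593/1208704 ≈ 5907.1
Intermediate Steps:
((A + 643)*(-1788 - 1503))/(-497) - 1337/(-2432) = ((249 + 643)*(-1788 - 1503))/(-497) - 1337/(-2432) = (892*(-3291))*(-1/497) - 1337*(-1/2432) = -2935572*(-1/497) + 1337/2432 = 2935572/497 + 1337/2432 = 7139975593/1208704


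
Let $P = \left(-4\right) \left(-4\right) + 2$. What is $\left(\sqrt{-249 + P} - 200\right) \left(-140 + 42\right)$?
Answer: $19600 - 98 i \sqrt{231} \approx 19600.0 - 1489.5 i$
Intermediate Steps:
$P = 18$ ($P = 16 + 2 = 18$)
$\left(\sqrt{-249 + P} - 200\right) \left(-140 + 42\right) = \left(\sqrt{-249 + 18} - 200\right) \left(-140 + 42\right) = \left(\sqrt{-231} - 200\right) \left(-98\right) = \left(i \sqrt{231} - 200\right) \left(-98\right) = \left(-200 + i \sqrt{231}\right) \left(-98\right) = 19600 - 98 i \sqrt{231}$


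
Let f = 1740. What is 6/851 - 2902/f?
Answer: -1229581/740370 ≈ -1.6608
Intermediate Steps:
6/851 - 2902/f = 6/851 - 2902/1740 = 6*(1/851) - 2902*1/1740 = 6/851 - 1451/870 = -1229581/740370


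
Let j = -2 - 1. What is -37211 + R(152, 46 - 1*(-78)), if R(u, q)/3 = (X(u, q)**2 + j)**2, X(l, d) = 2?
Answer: -37208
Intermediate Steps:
j = -3
R(u, q) = 3 (R(u, q) = 3*(2**2 - 3)**2 = 3*(4 - 3)**2 = 3*1**2 = 3*1 = 3)
-37211 + R(152, 46 - 1*(-78)) = -37211 + 3 = -37208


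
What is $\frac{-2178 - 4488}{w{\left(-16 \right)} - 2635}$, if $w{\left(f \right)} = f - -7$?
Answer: $\frac{3333}{1322} \approx 2.5212$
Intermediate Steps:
$w{\left(f \right)} = 7 + f$ ($w{\left(f \right)} = f + 7 = 7 + f$)
$\frac{-2178 - 4488}{w{\left(-16 \right)} - 2635} = \frac{-2178 - 4488}{\left(7 - 16\right) - 2635} = - \frac{6666}{-9 - 2635} = - \frac{6666}{-2644} = \left(-6666\right) \left(- \frac{1}{2644}\right) = \frac{3333}{1322}$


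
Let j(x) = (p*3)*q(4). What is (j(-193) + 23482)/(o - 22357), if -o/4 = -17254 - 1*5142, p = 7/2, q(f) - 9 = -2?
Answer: 47111/134454 ≈ 0.35039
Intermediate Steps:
q(f) = 7 (q(f) = 9 - 2 = 7)
p = 7/2 (p = 7*(1/2) = 7/2 ≈ 3.5000)
o = 89584 (o = -4*(-17254 - 1*5142) = -4*(-17254 - 5142) = -4*(-22396) = 89584)
j(x) = 147/2 (j(x) = ((7/2)*3)*7 = (21/2)*7 = 147/2)
(j(-193) + 23482)/(o - 22357) = (147/2 + 23482)/(89584 - 22357) = (47111/2)/67227 = (47111/2)*(1/67227) = 47111/134454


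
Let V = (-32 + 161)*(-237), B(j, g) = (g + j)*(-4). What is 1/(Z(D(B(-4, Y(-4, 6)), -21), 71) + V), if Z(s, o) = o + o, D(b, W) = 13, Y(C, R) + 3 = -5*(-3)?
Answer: -1/30431 ≈ -3.2861e-5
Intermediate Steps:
Y(C, R) = 12 (Y(C, R) = -3 - 5*(-3) = -3 + 15 = 12)
B(j, g) = -4*g - 4*j
Z(s, o) = 2*o
V = -30573 (V = 129*(-237) = -30573)
1/(Z(D(B(-4, Y(-4, 6)), -21), 71) + V) = 1/(2*71 - 30573) = 1/(142 - 30573) = 1/(-30431) = -1/30431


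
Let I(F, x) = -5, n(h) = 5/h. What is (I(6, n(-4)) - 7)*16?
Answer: -192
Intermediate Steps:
(I(6, n(-4)) - 7)*16 = (-5 - 7)*16 = -12*16 = -192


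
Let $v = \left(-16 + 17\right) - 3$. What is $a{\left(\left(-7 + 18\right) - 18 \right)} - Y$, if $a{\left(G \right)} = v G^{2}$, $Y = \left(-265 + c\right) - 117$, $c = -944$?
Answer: $1228$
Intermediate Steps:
$v = -2$ ($v = 1 - 3 = -2$)
$Y = -1326$ ($Y = \left(-265 - 944\right) - 117 = -1209 - 117 = -1326$)
$a{\left(G \right)} = - 2 G^{2}$
$a{\left(\left(-7 + 18\right) - 18 \right)} - Y = - 2 \left(\left(-7 + 18\right) - 18\right)^{2} - -1326 = - 2 \left(11 - 18\right)^{2} + 1326 = - 2 \left(-7\right)^{2} + 1326 = \left(-2\right) 49 + 1326 = -98 + 1326 = 1228$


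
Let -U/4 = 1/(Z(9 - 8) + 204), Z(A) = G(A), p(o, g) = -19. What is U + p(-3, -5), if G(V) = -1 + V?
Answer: -970/51 ≈ -19.020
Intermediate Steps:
Z(A) = -1 + A
U = -1/51 (U = -4/((-1 + (9 - 8)) + 204) = -4/((-1 + 1) + 204) = -4/(0 + 204) = -4/204 = -4*1/204 = -1/51 ≈ -0.019608)
U + p(-3, -5) = -1/51 - 19 = -970/51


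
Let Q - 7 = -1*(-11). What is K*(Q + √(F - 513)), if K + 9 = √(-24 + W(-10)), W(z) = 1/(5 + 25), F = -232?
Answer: -(18 + I*√745)*(270 - I*√21570)/30 ≈ -295.62 - 157.53*I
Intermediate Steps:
W(z) = 1/30
Q = 18 (Q = 7 - 1*(-11) = 7 + 11 = 18)
K = -9 + I*√21570/30 (K = -9 + √(-24 + 1/30) = -9 + √(-719/30) = -9 + I*√21570/30 ≈ -9.0 + 4.8956*I)
K*(Q + √(F - 513)) = (-9 + I*√21570/30)*(18 + √(-232 - 513)) = (-9 + I*√21570/30)*(18 + √(-745)) = (-9 + I*√21570/30)*(18 + I*√745)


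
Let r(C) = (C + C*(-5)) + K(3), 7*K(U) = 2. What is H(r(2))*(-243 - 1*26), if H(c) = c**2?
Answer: -784404/49 ≈ -16008.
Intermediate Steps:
K(U) = 2/7 (K(U) = (1/7)*2 = 2/7)
r(C) = 2/7 - 4*C (r(C) = (C + C*(-5)) + 2/7 = (C - 5*C) + 2/7 = -4*C + 2/7 = 2/7 - 4*C)
H(r(2))*(-243 - 1*26) = (2/7 - 4*2)**2*(-243 - 1*26) = (2/7 - 8)**2*(-243 - 26) = (-54/7)**2*(-269) = (2916/49)*(-269) = -784404/49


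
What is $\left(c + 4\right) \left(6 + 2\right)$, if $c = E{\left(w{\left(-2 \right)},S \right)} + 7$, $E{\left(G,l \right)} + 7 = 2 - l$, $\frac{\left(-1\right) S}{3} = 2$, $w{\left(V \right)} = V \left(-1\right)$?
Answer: $96$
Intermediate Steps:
$w{\left(V \right)} = - V$
$S = -6$ ($S = \left(-3\right) 2 = -6$)
$E{\left(G,l \right)} = -5 - l$ ($E{\left(G,l \right)} = -7 - \left(-2 + l\right) = -5 - l$)
$c = 8$ ($c = \left(-5 - -6\right) + 7 = \left(-5 + 6\right) + 7 = 1 + 7 = 8$)
$\left(c + 4\right) \left(6 + 2\right) = \left(8 + 4\right) \left(6 + 2\right) = 12 \cdot 8 = 96$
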